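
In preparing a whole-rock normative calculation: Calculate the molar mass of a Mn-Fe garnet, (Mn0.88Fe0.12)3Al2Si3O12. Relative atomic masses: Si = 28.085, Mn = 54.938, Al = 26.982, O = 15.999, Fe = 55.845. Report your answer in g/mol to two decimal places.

The formula mass is the sum 2.64×54.938 + 0.36×55.845 + 2×26.982 + 3×28.085 + 12×15.999.

495.35 g/mol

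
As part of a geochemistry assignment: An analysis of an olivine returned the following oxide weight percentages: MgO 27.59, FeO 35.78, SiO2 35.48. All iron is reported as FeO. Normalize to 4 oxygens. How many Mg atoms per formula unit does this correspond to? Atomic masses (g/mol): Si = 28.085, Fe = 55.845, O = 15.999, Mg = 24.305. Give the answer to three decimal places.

1.158 Mg apfu

MgO (M=40.304): mol = 0.68455; Mg = 0.68455, O = 0.68455.
FeO (M=71.844): mol = 0.49802; Fe = 0.49802, O = 0.49802.
SiO2 (M=60.083): mol = 0.59052; Si = 0.59052, O = 1.18104.
ΣO = 2.36361; factor = 4/ΣO = 1.69233.
Mg apfu = 0.68455 × 1.69233 = 1.158.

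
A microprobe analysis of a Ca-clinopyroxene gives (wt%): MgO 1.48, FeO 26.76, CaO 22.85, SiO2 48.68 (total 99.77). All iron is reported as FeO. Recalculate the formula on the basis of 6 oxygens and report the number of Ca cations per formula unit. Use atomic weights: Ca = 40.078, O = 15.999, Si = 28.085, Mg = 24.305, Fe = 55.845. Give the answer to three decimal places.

1.48 wt% MgO ÷ 40.304 g/mol = 0.03672 mol, giving 0.03672 Mg and 0.03672 O.
26.76 wt% FeO ÷ 71.844 g/mol = 0.37247 mol, giving 0.37247 Fe and 0.37247 O.
22.85 wt% CaO ÷ 56.077 g/mol = 0.40748 mol, giving 0.40748 Ca and 0.40748 O.
48.68 wt% SiO2 ÷ 60.083 g/mol = 0.81021 mol, giving 0.81021 Si and 1.62042 O.
Oxygen sums to 2.43709; scaling by 6/2.43709 = 2.46195 puts the formula on 6 O.
Ca: 0.40748 × 2.46195 = 1.003 atoms per formula unit.

1.003 Ca apfu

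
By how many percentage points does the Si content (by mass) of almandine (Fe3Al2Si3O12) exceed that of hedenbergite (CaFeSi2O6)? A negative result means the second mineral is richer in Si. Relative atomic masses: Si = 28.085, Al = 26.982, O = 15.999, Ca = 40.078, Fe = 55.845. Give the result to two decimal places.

-5.71 percentage points

First mineral: 84.255 g Si in 497.742 g formula = 16.93 wt% Si.
Second mineral: 56.170 g Si in 248.087 g formula = 22.64 wt% Si.
16.93% − 22.64% gives a difference of -5.71 percentage points.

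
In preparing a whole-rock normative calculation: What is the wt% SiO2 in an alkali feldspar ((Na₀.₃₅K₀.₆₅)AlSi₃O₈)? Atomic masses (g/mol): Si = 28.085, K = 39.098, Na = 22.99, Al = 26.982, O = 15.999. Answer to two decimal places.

Molar mass of (Na₀.₃₅K₀.₆₅)AlSi₃O₈ = 0.35×22.99 + 0.65×39.098 + 1×26.982 + 3×28.085 + 8×15.999 = 272.689 g/mol.
Each formula unit contains 3 Si, equivalent to 3/1 = 3.0000 mol SiO2.
M(SiO2) = 1×28.085 + 2×15.999 = 60.083 g/mol.
Mass of SiO2 per formula unit = 3.0000 × 60.083 = 180.249 g.
SiO2 wt% = 180.249 / 272.689 × 100 = 66.10%.

66.10 wt%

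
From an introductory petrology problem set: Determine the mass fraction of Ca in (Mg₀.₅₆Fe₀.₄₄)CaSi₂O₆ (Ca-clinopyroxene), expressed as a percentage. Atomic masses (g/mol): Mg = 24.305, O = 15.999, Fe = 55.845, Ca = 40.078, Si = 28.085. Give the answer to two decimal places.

Formula mass = 0.56·24.305 + 0.44·55.845 + 1·40.078 + 2·28.085 + 6·15.999 = 230.425 g/mol, of which 40.078 g is Ca.
So Ca makes up 40.078/230.425 = 0.1739 of the mass, i.e. 17.39%.

17.39 wt%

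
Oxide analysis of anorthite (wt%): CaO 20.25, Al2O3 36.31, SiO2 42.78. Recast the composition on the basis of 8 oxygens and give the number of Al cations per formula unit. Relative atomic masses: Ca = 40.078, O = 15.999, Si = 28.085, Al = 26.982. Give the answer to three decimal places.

CaO (M=56.077): mol = 0.36111; Ca = 0.36111, O = 0.36111.
Al2O3 (M=101.961): mol = 0.35612; Al = 0.71224, O = 1.06836.
SiO2 (M=60.083): mol = 0.71202; Si = 0.71202, O = 1.42404.
ΣO = 2.85351; factor = 8/ΣO = 2.80356.
Al apfu = 0.71224 × 2.80356 = 1.997.

1.997 Al apfu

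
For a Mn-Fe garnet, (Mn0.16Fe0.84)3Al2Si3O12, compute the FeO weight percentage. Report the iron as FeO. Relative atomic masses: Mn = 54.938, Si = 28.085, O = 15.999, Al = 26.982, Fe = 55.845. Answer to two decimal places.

36.41 wt%

Molar mass of (Mn0.16Fe0.84)3Al2Si3O12 = 0.48×54.938 + 2.52×55.845 + 2×26.982 + 3×28.085 + 12×15.999 = 497.307 g/mol.
Each formula unit contains 2.52 Fe, equivalent to 2.52/1 = 2.5200 mol FeO.
M(FeO) = 1×55.845 + 1×15.999 = 71.844 g/mol.
Mass of FeO per formula unit = 2.5200 × 71.844 = 181.047 g.
FeO wt% = 181.047 / 497.307 × 100 = 36.41%.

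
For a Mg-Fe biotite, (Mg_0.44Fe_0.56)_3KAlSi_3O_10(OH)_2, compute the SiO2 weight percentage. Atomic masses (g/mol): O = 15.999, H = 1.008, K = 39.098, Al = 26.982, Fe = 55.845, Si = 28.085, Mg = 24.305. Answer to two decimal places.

38.33 wt%

M((Mg_0.44Fe_0.56)_3KAlSi_3O_10(OH)_2) = 470.241 g/mol; M(SiO2) = 60.083 g/mol.
Moles SiO2 per formula unit = 3 Si ÷ 1 = 3.0000.
SiO2 fraction = (3.0000 × 60.083) / 470.241 = 180.249/470.241 = 0.3833.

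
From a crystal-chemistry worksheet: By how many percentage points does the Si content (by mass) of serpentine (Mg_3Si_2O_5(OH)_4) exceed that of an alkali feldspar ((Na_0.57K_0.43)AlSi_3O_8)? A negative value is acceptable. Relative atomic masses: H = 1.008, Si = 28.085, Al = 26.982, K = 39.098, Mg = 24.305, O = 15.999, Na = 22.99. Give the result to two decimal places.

First mineral: 56.170 g Si in 277.108 g formula = 20.27 wt% Si.
Second mineral: 84.255 g Si in 269.145 g formula = 31.30 wt% Si.
20.27% − 31.30% gives a difference of -11.03 percentage points.

-11.03 percentage points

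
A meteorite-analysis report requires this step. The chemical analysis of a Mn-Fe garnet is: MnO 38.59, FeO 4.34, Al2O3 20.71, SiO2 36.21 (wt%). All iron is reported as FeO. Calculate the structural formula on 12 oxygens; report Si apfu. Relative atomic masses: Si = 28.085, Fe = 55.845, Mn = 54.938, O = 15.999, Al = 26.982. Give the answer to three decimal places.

2.990 Si apfu

MnO (M=70.937): mol = 0.54400; Mn = 0.54400, O = 0.54400.
FeO (M=71.844): mol = 0.06041; Fe = 0.06041, O = 0.06041.
Al2O3 (M=101.961): mol = 0.20312; Al = 0.40624, O = 0.60936.
SiO2 (M=60.083): mol = 0.60267; Si = 0.60267, O = 1.20534.
ΣO = 2.41911; factor = 12/ΣO = 4.96050.
Si apfu = 0.60267 × 4.96050 = 2.990.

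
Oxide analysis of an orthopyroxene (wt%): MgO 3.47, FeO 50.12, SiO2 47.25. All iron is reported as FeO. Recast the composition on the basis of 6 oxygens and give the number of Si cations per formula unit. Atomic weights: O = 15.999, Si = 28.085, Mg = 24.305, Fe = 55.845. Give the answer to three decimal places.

2.002 Si apfu

MgO (M=40.304): mol = 0.08610; Mg = 0.08610, O = 0.08610.
FeO (M=71.844): mol = 0.69762; Fe = 0.69762, O = 0.69762.
SiO2 (M=60.083): mol = 0.78641; Si = 0.78641, O = 1.57282.
ΣO = 2.35654; factor = 6/ΣO = 2.54611.
Si apfu = 0.78641 × 2.54611 = 2.002.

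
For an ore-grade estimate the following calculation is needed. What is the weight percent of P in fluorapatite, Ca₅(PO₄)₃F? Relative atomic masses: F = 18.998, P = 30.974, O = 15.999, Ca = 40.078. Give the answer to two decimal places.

18.43 weight percent

Molar mass of Ca₅(PO₄)₃F: 5·40.078 + 3·30.974 + 12·15.999 + 1·18.998 = 504.298 g/mol.
Mass of P per formula unit: 3 × 30.974 = 92.922 g.
Weight fraction P = 92.922 / 504.298 = 0.1843.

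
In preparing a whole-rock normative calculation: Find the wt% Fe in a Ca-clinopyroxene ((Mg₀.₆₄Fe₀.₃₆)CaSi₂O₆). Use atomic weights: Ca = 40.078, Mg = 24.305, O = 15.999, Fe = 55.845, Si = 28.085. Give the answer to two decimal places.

Formula mass = 0.64·24.305 + 0.36·55.845 + 1·40.078 + 2·28.085 + 6·15.999 = 227.901 g/mol, of which 20.104 g is Fe.
So Fe makes up 20.104/227.901 = 0.0882 of the mass, i.e. 8.82%.

8.82 mass %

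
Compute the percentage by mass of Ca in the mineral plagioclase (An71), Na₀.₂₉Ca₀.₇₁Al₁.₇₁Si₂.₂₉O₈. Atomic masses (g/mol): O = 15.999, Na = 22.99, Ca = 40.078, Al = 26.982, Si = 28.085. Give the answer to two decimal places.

Molar mass of Na₀.₂₉Ca₀.₇₁Al₁.₇₁Si₂.₂₉O₈: 0.29×22.99 + 0.71×40.078 + 1.71×26.982 + 2.29×28.085 + 8×15.999 = 273.568 g/mol.
Mass of Ca per formula unit: 0.71 × 40.078 = 28.455 g.
Weight fraction Ca = 28.455 / 273.568 = 0.1040.

10.40 mass %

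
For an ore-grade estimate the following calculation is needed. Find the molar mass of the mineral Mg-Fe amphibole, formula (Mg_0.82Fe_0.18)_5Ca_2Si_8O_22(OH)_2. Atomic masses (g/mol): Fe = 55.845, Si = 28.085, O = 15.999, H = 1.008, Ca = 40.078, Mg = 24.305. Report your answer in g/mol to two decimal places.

M = 4.10(24.305) + 0.90(55.845) + 2(40.078) + 8(28.085) + 24(15.999) + 2(1.008)

840.74 g/mol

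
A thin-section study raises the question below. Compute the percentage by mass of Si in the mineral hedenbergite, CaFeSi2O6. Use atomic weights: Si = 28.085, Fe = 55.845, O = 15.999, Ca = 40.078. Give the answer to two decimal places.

Molar mass of CaFeSi2O6: 1·40.078 + 1·55.845 + 2·28.085 + 6·15.999 = 248.087 g/mol.
Mass of Si per formula unit: 2 × 28.085 = 56.170 g.
Weight fraction Si = 56.170 / 248.087 = 0.2264.

22.64 weight percent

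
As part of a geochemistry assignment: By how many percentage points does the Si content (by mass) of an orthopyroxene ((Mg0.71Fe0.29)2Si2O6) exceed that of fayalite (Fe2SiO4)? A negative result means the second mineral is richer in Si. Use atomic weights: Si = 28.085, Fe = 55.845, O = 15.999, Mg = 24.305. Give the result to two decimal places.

M((Mg0.71Fe0.29)2Si2O6) = 219.067 g/mol, so wt% Si = 56.170/219.067 × 100 = 25.64%.
M(Fe2SiO4) = 203.771 g/mol, so wt% Si = 28.085/203.771 × 100 = 13.78%.
25.64 − 13.78 = 11.86 pp.

11.86 percentage points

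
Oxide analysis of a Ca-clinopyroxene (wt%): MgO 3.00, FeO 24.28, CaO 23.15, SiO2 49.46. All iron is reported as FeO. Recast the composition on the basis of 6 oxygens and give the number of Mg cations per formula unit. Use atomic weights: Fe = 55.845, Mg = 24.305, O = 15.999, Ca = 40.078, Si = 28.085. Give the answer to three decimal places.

0.181 Mg apfu

3.00 wt% MgO ÷ 40.304 g/mol = 0.07443 mol, giving 0.07443 Mg and 0.07443 O.
24.28 wt% FeO ÷ 71.844 g/mol = 0.33795 mol, giving 0.33795 Fe and 0.33795 O.
23.15 wt% CaO ÷ 56.077 g/mol = 0.41283 mol, giving 0.41283 Ca and 0.41283 O.
49.46 wt% SiO2 ÷ 60.083 g/mol = 0.82319 mol, giving 0.82319 Si and 1.64638 O.
Oxygen sums to 2.47159; scaling by 6/2.47159 = 2.42759 puts the formula on 6 O.
Mg: 0.07443 × 2.42759 = 0.181 atoms per formula unit.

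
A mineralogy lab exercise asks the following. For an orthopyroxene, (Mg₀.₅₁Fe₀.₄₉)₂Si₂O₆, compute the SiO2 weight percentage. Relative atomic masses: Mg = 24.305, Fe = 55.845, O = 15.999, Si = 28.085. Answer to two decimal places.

51.87 wt%

M((Mg₀.₅₁Fe₀.₄₉)₂Si₂O₆) = 231.683 g/mol; M(SiO2) = 60.083 g/mol.
Moles SiO2 per formula unit = 2 Si ÷ 1 = 2.0000.
SiO2 fraction = (2.0000 × 60.083) / 231.683 = 120.166/231.683 = 0.5187.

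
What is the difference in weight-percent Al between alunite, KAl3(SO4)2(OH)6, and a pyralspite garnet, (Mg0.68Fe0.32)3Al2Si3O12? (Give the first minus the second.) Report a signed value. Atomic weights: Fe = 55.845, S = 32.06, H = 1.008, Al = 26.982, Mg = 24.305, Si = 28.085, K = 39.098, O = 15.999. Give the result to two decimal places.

7.09 percentage points

Al in KAl3(SO4)2(OH)6: molar mass 414.198 g/mol; 3×26.982 = 80.946 g → 19.54 wt%.
Al in (Mg0.68Fe0.32)3Al2Si3O12: molar mass 433.400 g/mol; 2×26.982 = 53.964 g → 12.45 wt%.
Difference = 19.54 − 12.45 = 7.09 percentage points.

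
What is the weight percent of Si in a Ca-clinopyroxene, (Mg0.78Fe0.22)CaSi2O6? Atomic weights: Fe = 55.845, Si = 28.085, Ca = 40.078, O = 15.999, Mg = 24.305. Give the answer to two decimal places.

25.13 weight percent

M((Mg0.78Fe0.22)CaSi2O6) = 223.486 g/mol.
Si contributes 2 × 28.085 = 56.170 g per mole.
56.170/223.486 = 0.2513 → 25.13%.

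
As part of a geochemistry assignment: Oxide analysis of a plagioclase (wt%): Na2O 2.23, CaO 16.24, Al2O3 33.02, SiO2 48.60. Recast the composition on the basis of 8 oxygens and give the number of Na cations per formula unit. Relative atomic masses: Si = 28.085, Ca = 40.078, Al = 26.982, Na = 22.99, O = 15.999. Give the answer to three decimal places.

Na2O (M=61.979): mol = 0.03598; Na = 0.07196, O = 0.03598.
CaO (M=56.077): mol = 0.28960; Ca = 0.28960, O = 0.28960.
Al2O3 (M=101.961): mol = 0.32385; Al = 0.64770, O = 0.97155.
SiO2 (M=60.083): mol = 0.80888; Si = 0.80888, O = 1.61776.
ΣO = 2.91489; factor = 8/ΣO = 2.74453.
Na apfu = 0.07196 × 2.74453 = 0.197.

0.197 Na apfu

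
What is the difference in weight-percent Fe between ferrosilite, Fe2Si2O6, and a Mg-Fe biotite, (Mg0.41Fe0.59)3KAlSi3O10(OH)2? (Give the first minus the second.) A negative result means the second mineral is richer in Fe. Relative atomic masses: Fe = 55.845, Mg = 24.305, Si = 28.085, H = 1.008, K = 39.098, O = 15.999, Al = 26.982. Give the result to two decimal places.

21.44 percentage points

First mineral: 111.690 g Fe in 263.854 g formula = 42.33 wt% Fe.
Second mineral: 98.846 g Fe in 473.080 g formula = 20.89 wt% Fe.
42.33% − 20.89% gives a difference of 21.44 percentage points.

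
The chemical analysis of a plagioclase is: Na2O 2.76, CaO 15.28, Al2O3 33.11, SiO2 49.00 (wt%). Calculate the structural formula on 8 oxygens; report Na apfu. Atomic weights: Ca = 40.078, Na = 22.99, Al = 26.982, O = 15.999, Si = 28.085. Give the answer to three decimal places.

Na2O (M=61.979): mol = 0.04453; Na = 0.08906, O = 0.04453.
CaO (M=56.077): mol = 0.27248; Ca = 0.27248, O = 0.27248.
Al2O3 (M=101.961): mol = 0.32473; Al = 0.64946, O = 0.97419.
SiO2 (M=60.083): mol = 0.81554; Si = 0.81554, O = 1.63108.
ΣO = 2.92228; factor = 8/ΣO = 2.73759.
Na apfu = 0.08906 × 2.73759 = 0.244.

0.244 Na apfu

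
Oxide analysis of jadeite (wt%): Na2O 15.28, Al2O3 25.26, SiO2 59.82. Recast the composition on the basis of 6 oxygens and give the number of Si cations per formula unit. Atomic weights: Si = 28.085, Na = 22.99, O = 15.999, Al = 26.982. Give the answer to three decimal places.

15.28 wt% Na2O ÷ 61.979 g/mol = 0.24654 mol, giving 0.49308 Na and 0.24654 O.
25.26 wt% Al2O3 ÷ 101.961 g/mol = 0.24774 mol, giving 0.49548 Al and 0.74322 O.
59.82 wt% SiO2 ÷ 60.083 g/mol = 0.99562 mol, giving 0.99562 Si and 1.99124 O.
Oxygen sums to 2.98100; scaling by 6/2.98100 = 2.01275 puts the formula on 6 O.
Si: 0.99562 × 2.01275 = 2.004 atoms per formula unit.

2.004 Si apfu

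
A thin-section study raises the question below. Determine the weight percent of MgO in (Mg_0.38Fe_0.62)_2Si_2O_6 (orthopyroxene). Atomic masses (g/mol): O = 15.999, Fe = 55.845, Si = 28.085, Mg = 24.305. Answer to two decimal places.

12.77 wt%

Molar mass of (Mg_0.38Fe_0.62)_2Si_2O_6 = 0.76×24.305 + 1.24×55.845 + 2×28.085 + 6×15.999 = 239.884 g/mol.
Each formula unit contains 0.76 Mg, equivalent to 0.76/1 = 0.7600 mol MgO.
M(MgO) = 1×24.305 + 1×15.999 = 40.304 g/mol.
Mass of MgO per formula unit = 0.7600 × 40.304 = 30.631 g.
MgO wt% = 30.631 / 239.884 × 100 = 12.77%.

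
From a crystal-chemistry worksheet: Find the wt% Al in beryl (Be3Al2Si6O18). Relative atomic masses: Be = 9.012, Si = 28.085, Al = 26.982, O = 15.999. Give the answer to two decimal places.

Formula mass = 3×9.012 + 2×26.982 + 6×28.085 + 18×15.999 = 537.492 g/mol, of which 53.964 g is Al.
So Al makes up 53.964/537.492 = 0.1004 of the mass, i.e. 10.04%.

10.04 wt%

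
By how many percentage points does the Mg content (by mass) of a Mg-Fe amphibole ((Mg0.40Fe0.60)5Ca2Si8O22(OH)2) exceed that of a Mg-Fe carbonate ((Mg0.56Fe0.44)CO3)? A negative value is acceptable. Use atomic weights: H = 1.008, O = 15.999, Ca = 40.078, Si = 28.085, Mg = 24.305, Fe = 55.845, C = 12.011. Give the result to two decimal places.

Mg in (Mg0.40Fe0.60)5Ca2Si8O22(OH)2: molar mass 906.973 g/mol; 2×24.305 = 48.610 g → 5.36 wt%.
Mg in (Mg0.56Fe0.44)CO3: molar mass 98.191 g/mol; 0.56×24.305 = 13.611 g → 13.86 wt%.
Difference = 5.36 − 13.86 = -8.50 percentage points.

-8.50 percentage points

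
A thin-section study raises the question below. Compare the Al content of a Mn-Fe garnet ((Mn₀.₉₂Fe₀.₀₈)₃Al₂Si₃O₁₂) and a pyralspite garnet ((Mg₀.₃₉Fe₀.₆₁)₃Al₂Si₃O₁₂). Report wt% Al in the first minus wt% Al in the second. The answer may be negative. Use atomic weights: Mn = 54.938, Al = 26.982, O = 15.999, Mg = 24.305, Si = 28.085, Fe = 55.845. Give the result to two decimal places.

-0.81 percentage points

M((Mn₀.₉₂Fe₀.₀₈)₃Al₂Si₃O₁₂) = 495.239 g/mol, so wt% Al = 53.964/495.239 × 100 = 10.90%.
M((Mg₀.₃₉Fe₀.₆₁)₃Al₂Si₃O₁₂) = 460.840 g/mol, so wt% Al = 53.964/460.840 × 100 = 11.71%.
10.90 − 11.71 = -0.81 pp.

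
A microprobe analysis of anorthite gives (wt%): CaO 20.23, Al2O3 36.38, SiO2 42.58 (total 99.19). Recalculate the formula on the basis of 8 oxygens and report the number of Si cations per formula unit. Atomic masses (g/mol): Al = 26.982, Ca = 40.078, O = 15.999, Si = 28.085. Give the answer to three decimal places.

1.990 Si apfu

CaO: 20.23/56.077 = 0.36075 mol → 0.36075 mol Ca, 0.36075 mol O.
Al2O3: 36.38/101.961 = 0.35680 mol → 0.71360 mol Al, 1.07040 mol O.
SiO2: 42.58/60.083 = 0.70869 mol → 0.70869 mol Si, 1.41738 mol O.
Total oxygen = 2.84853 mol. Normalization factor = 8/2.84853 = 2.80847.
Si per 8 O = 0.70869 × 2.80847 = 1.990.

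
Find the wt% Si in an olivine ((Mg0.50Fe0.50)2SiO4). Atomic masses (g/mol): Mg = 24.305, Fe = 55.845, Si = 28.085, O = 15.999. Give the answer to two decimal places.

16.31 mass %

Molar mass of (Mg0.50Fe0.50)2SiO4: 1·24.305 + 1·55.845 + 1·28.085 + 4·15.999 = 172.231 g/mol.
Mass of Si per formula unit: 1 × 28.085 = 28.085 g.
Weight fraction Si = 28.085 / 172.231 = 0.1631.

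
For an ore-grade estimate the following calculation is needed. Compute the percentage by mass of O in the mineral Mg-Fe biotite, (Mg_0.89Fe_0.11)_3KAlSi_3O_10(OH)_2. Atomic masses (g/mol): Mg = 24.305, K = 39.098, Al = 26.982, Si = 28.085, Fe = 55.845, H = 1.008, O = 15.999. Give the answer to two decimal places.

Molar mass of (Mg_0.89Fe_0.11)_3KAlSi_3O_10(OH)_2: 2.67*24.305 + 0.33*55.845 + 1*39.098 + 1*26.982 + 3*28.085 + 12*15.999 + 2*1.008 = 427.662 g/mol.
Mass of O per formula unit: 12 × 15.999 = 191.988 g.
Weight fraction O = 191.988 / 427.662 = 0.4489.

44.89 weight percent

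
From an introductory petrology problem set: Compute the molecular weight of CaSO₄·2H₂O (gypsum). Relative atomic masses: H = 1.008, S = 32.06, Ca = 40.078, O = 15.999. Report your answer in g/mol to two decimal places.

Ca: 1 × 40.078 = 40.0780
S: 1 × 32.06 = 32.0600
O: 6 × 15.999 = 95.9940
H: 4 × 1.008 = 4.0320
Summing the contributions gives the formula mass.

172.16 g/mol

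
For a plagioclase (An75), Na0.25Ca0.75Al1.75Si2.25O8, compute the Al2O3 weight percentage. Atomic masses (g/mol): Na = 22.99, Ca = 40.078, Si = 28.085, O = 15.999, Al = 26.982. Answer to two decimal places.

Molar mass of Na0.25Ca0.75Al1.75Si2.25O8 = 0.25*22.99 + 0.75*40.078 + 1.75*26.982 + 2.25*28.085 + 8*15.999 = 274.208 g/mol.
Each formula unit contains 1.75 Al, equivalent to 1.75/2 = 0.8750 mol Al2O3.
M(Al2O3) = 2×26.982 + 3×15.999 = 101.961 g/mol.
Mass of Al2O3 per formula unit = 0.8750 × 101.961 = 89.216 g.
Al2O3 wt% = 89.216 / 274.208 × 100 = 32.54%.

32.54 wt%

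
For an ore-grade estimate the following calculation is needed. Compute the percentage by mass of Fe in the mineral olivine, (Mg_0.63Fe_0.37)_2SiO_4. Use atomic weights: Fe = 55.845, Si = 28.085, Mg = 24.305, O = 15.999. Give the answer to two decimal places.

Molar mass of (Mg_0.63Fe_0.37)_2SiO_4: 1.26·24.305 + 0.74·55.845 + 1·28.085 + 4·15.999 = 164.031 g/mol.
Mass of Fe per formula unit: 0.74 × 55.845 = 41.325 g.
Weight fraction Fe = 41.325 / 164.031 = 0.2519.

25.19 weight percent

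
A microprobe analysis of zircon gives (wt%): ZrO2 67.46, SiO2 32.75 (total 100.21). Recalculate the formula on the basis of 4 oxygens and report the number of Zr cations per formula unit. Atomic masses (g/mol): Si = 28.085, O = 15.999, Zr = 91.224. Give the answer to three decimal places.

ZrO2: 67.46/123.222 = 0.54747 mol → 0.54747 mol Zr, 1.09494 mol O.
SiO2: 32.75/60.083 = 0.54508 mol → 0.54508 mol Si, 1.09016 mol O.
Total oxygen = 2.18510 mol. Normalization factor = 4/2.18510 = 1.83058.
Zr per 4 O = 0.54747 × 1.83058 = 1.002.

1.002 Zr apfu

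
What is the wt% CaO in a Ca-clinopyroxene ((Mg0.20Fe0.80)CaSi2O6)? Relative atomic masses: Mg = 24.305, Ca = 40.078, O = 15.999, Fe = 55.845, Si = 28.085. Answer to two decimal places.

M((Mg0.20Fe0.80)CaSi2O6) = 241.779 g/mol; M(CaO) = 56.077 g/mol.
Moles CaO per formula unit = 1 Ca ÷ 1 = 1.0000.
CaO fraction = (1.0000 × 56.077) / 241.779 = 56.077/241.779 = 0.2319.

23.19 wt%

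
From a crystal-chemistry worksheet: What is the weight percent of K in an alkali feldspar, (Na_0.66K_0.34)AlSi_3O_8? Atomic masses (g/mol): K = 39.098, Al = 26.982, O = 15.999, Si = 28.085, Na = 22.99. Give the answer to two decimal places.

4.97 wt%

M((Na_0.66K_0.34)AlSi_3O_8) = 267.696 g/mol.
K contributes 0.34 × 39.098 = 13.293 g per mole.
13.293/267.696 = 0.0497 → 4.97%.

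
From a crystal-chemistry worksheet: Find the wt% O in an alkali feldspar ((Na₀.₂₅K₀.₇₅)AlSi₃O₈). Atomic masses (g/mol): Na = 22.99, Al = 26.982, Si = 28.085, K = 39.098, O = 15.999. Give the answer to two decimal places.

46.66 mass %

M((Na₀.₂₅K₀.₇₅)AlSi₃O₈) = 274.300 g/mol.
O contributes 8 × 15.999 = 127.992 g per mole.
127.992/274.300 = 0.4666 → 46.66%.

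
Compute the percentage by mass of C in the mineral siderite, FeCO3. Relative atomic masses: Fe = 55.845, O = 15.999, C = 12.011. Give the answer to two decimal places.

Molar mass of FeCO3: 1·55.845 + 1·12.011 + 3·15.999 = 115.853 g/mol.
Mass of C per formula unit: 1 × 12.011 = 12.011 g.
Weight fraction C = 12.011 / 115.853 = 0.1037.

10.37 mass %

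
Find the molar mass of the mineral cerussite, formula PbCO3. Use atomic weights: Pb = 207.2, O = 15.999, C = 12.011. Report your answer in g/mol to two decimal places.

Pb: 1 × 207.2 = 207.2000
C: 1 × 12.011 = 12.0110
O: 3 × 15.999 = 47.9970
Summing the contributions gives the formula mass.

267.21 g/mol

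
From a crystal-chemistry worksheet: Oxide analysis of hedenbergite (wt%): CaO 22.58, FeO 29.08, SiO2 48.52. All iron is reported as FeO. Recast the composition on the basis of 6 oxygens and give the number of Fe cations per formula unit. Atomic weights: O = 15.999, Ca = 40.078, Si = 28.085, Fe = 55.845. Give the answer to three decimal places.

1.003 Fe apfu

CaO (M=56.077): mol = 0.40266; Ca = 0.40266, O = 0.40266.
FeO (M=71.844): mol = 0.40477; Fe = 0.40477, O = 0.40477.
SiO2 (M=60.083): mol = 0.80755; Si = 0.80755, O = 1.61510.
ΣO = 2.42253; factor = 6/ΣO = 2.47675.
Fe apfu = 0.40477 × 2.47675 = 1.003.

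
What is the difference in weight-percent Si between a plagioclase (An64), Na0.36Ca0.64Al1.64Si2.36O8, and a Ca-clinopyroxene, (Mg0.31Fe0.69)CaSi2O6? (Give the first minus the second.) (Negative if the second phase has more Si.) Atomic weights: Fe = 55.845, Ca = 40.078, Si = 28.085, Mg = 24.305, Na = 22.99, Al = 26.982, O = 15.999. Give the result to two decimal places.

Si in Na0.36Ca0.64Al1.64Si2.36O8: molar mass 272.449 g/mol; 2.36×28.085 = 66.281 g → 24.33 wt%.
Si in (Mg0.31Fe0.69)CaSi2O6: molar mass 238.310 g/mol; 2×28.085 = 56.170 g → 23.57 wt%.
Difference = 24.33 − 23.57 = 0.76 percentage points.

0.76 percentage points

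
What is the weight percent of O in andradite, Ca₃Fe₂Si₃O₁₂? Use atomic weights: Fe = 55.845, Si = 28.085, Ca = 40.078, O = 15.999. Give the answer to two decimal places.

Formula mass = 3×40.078 + 2×55.845 + 3×28.085 + 12×15.999 = 508.167 g/mol, of which 191.988 g is O.
So O makes up 191.988/508.167 = 0.3778 of the mass, i.e. 37.78%.

37.78 weight percent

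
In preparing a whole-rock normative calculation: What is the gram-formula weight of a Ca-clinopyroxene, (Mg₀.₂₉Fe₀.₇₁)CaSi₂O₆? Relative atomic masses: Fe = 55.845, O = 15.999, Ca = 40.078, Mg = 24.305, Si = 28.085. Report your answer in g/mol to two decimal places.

238.94 g/mol

M = 0.29(24.305) + 0.71(55.845) + 1(40.078) + 2(28.085) + 6(15.999)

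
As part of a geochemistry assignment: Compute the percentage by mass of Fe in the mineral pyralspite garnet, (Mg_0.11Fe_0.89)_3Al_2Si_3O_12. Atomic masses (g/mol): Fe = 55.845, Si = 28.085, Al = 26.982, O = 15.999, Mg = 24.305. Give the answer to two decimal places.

30.60 wt%

Molar mass of (Mg_0.11Fe_0.89)_3Al_2Si_3O_12: 0.33×24.305 + 2.67×55.845 + 2×26.982 + 3×28.085 + 12×15.999 = 487.334 g/mol.
Mass of Fe per formula unit: 2.67 × 55.845 = 149.106 g.
Weight fraction Fe = 149.106 / 487.334 = 0.3060.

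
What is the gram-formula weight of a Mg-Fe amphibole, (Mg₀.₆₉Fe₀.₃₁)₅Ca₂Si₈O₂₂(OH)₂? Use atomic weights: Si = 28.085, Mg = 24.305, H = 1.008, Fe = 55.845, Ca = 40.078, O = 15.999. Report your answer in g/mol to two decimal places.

M = 3.45(24.305) + 1.55(55.845) + 2(40.078) + 8(28.085) + 24(15.999) + 2(1.008)

861.24 g/mol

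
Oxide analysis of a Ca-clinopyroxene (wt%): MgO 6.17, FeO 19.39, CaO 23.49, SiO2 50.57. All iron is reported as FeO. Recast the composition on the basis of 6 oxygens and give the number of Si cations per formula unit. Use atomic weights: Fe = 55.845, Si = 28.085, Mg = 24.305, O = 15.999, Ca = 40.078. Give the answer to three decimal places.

2.000 Si apfu

6.17 wt% MgO ÷ 40.304 g/mol = 0.15309 mol, giving 0.15309 Mg and 0.15309 O.
19.39 wt% FeO ÷ 71.844 g/mol = 0.26989 mol, giving 0.26989 Fe and 0.26989 O.
23.49 wt% CaO ÷ 56.077 g/mol = 0.41889 mol, giving 0.41889 Ca and 0.41889 O.
50.57 wt% SiO2 ÷ 60.083 g/mol = 0.84167 mol, giving 0.84167 Si and 1.68334 O.
Oxygen sums to 2.52521; scaling by 6/2.52521 = 2.37604 puts the formula on 6 O.
Si: 0.84167 × 2.37604 = 2.000 atoms per formula unit.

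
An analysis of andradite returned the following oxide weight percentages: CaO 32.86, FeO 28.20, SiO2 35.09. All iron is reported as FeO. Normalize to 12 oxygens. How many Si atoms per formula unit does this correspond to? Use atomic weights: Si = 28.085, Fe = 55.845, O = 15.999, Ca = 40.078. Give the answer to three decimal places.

3.265 Si apfu

CaO (M=56.077): mol = 0.58598; Ca = 0.58598, O = 0.58598.
FeO (M=71.844): mol = 0.39252; Fe = 0.39252, O = 0.39252.
SiO2 (M=60.083): mol = 0.58403; Si = 0.58403, O = 1.16806.
ΣO = 2.14656; factor = 12/ΣO = 5.59034.
Si apfu = 0.58403 × 5.59034 = 3.265.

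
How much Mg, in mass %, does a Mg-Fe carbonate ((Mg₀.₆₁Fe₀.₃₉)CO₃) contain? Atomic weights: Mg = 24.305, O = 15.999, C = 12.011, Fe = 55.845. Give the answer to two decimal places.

M((Mg₀.₆₁Fe₀.₃₉)CO₃) = 96.614 g/mol.
Mg contributes 0.61 × 24.305 = 14.826 g per mole.
14.826/96.614 = 0.1535 → 15.35%.

15.35 mass %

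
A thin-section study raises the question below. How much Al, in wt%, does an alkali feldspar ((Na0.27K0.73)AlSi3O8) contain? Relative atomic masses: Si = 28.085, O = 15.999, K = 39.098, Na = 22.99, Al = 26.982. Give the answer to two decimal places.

9.85 wt%

M((Na0.27K0.73)AlSi3O8) = 273.978 g/mol.
Al contributes 1 × 26.982 = 26.982 g per mole.
26.982/273.978 = 0.0985 → 9.85%.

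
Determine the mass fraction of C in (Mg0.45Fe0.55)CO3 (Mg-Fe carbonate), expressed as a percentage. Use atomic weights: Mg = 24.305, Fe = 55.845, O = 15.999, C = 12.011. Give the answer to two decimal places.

11.81 wt%

M((Mg0.45Fe0.55)CO3) = 101.660 g/mol.
C contributes 1 × 12.011 = 12.011 g per mole.
12.011/101.660 = 0.1181 → 11.81%.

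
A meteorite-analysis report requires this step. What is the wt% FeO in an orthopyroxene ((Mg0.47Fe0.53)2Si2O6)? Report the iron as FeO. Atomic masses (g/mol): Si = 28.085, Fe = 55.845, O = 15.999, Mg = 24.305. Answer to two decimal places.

Molar mass of (Mg0.47Fe0.53)2Si2O6 = 0.94×24.305 + 1.06×55.845 + 2×28.085 + 6×15.999 = 234.206 g/mol.
Each formula unit contains 1.06 Fe, equivalent to 1.06/1 = 1.0600 mol FeO.
M(FeO) = 1×55.845 + 1×15.999 = 71.844 g/mol.
Mass of FeO per formula unit = 1.0600 × 71.844 = 76.155 g.
FeO wt% = 76.155 / 234.206 × 100 = 32.52%.

32.52 wt%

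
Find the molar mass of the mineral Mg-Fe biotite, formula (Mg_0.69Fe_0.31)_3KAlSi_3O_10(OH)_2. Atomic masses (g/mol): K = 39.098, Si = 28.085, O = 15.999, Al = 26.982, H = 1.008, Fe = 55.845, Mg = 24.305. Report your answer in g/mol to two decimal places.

446.59 g/mol

M = 2.07(24.305) + 0.93(55.845) + 1(39.098) + 1(26.982) + 3(28.085) + 12(15.999) + 2(1.008)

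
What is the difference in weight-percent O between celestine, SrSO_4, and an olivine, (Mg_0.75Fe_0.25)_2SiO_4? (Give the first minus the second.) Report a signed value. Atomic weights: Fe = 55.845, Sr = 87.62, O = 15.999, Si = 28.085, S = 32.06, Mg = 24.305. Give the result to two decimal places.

-6.06 percentage points

First mineral: 63.996 g O in 183.676 g formula = 34.84 wt% O.
Second mineral: 63.996 g O in 156.461 g formula = 40.90 wt% O.
34.84% − 40.90% gives a difference of -6.06 percentage points.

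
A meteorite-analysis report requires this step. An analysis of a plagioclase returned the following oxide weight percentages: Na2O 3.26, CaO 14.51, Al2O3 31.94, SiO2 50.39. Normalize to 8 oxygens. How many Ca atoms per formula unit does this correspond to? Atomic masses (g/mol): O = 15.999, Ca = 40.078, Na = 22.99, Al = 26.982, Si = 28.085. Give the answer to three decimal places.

3.26 wt% Na2O ÷ 61.979 g/mol = 0.05260 mol, giving 0.10520 Na and 0.05260 O.
14.51 wt% CaO ÷ 56.077 g/mol = 0.25875 mol, giving 0.25875 Ca and 0.25875 O.
31.94 wt% Al2O3 ÷ 101.961 g/mol = 0.31326 mol, giving 0.62652 Al and 0.93978 O.
50.39 wt% SiO2 ÷ 60.083 g/mol = 0.83867 mol, giving 0.83867 Si and 1.67734 O.
Oxygen sums to 2.92847; scaling by 8/2.92847 = 2.73180 puts the formula on 8 O.
Ca: 0.25875 × 2.73180 = 0.707 atoms per formula unit.

0.707 Ca apfu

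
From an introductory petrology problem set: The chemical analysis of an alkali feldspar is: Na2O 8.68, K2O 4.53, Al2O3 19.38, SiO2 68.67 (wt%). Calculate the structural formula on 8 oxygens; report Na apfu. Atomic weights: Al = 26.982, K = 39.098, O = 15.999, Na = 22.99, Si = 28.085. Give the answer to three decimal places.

8.68 wt% Na2O ÷ 61.979 g/mol = 0.14005 mol, giving 0.28010 Na and 0.14005 O.
4.53 wt% K2O ÷ 94.195 g/mol = 0.04809 mol, giving 0.09618 K and 0.04809 O.
19.38 wt% Al2O3 ÷ 101.961 g/mol = 0.19007 mol, giving 0.38014 Al and 0.57021 O.
68.67 wt% SiO2 ÷ 60.083 g/mol = 1.14292 mol, giving 1.14292 Si and 2.28584 O.
Oxygen sums to 3.04419; scaling by 8/3.04419 = 2.62796 puts the formula on 8 O.
Na: 0.28010 × 2.62796 = 0.736 atoms per formula unit.

0.736 Na apfu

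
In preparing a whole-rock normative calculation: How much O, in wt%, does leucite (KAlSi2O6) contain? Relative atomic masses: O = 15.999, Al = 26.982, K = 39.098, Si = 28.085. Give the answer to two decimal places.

43.98 wt%

Formula mass = 1·39.098 + 1·26.982 + 2·28.085 + 6·15.999 = 218.244 g/mol, of which 95.994 g is O.
So O makes up 95.994/218.244 = 0.4398 of the mass, i.e. 43.98%.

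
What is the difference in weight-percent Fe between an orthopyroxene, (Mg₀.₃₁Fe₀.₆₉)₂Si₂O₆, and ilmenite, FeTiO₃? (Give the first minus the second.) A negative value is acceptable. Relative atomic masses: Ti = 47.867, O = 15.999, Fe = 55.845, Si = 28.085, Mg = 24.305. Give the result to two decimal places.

-5.26 percentage points

M((Mg₀.₃₁Fe₀.₆₉)₂Si₂O₆) = 244.299 g/mol, so wt% Fe = 77.066/244.299 × 100 = 31.55%.
M(FeTiO₃) = 151.709 g/mol, so wt% Fe = 55.845/151.709 × 100 = 36.81%.
31.55 − 36.81 = -5.26 pp.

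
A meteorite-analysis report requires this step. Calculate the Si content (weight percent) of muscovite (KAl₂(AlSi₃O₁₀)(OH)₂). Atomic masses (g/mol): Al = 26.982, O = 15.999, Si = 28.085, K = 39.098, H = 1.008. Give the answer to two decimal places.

21.15 weight percent

M(KAl₂(AlSi₃O₁₀)(OH)₂) = 398.303 g/mol.
Si contributes 3 × 28.085 = 84.255 g per mole.
84.255/398.303 = 0.2115 → 21.15%.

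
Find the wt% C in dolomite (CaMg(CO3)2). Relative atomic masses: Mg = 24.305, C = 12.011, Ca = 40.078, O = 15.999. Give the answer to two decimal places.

M(CaMg(CO3)2) = 184.399 g/mol.
C contributes 2 × 12.011 = 24.022 g per mole.
24.022/184.399 = 0.1303 → 13.03%.

13.03 weight percent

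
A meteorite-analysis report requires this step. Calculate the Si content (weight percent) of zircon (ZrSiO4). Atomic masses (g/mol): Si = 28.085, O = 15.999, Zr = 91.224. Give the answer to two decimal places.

15.32 weight percent

M(ZrSiO4) = 183.305 g/mol.
Si contributes 1 × 28.085 = 28.085 g per mole.
28.085/183.305 = 0.1532 → 15.32%.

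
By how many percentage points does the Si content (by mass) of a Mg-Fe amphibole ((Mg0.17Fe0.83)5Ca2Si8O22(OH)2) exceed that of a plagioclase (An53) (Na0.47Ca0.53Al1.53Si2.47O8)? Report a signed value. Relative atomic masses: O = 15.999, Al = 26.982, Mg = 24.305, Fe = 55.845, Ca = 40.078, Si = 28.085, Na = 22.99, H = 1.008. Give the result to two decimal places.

-1.81 percentage points

M((Mg0.17Fe0.83)5Ca2Si8O22(OH)2) = 943.244 g/mol, so wt% Si = 224.680/943.244 × 100 = 23.82%.
M(Na0.47Ca0.53Al1.53Si2.47O8) = 270.691 g/mol, so wt% Si = 69.370/270.691 × 100 = 25.63%.
23.82 − 25.63 = -1.81 pp.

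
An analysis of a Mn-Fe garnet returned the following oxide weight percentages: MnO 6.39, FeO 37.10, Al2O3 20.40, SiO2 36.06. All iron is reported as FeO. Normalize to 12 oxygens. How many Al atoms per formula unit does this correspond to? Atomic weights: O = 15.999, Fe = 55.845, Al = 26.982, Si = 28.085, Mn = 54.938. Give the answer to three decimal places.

1.995 Al apfu

MnO: 6.39/70.937 = 0.09008 mol → 0.09008 mol Mn, 0.09008 mol O.
FeO: 37.10/71.844 = 0.51640 mol → 0.51640 mol Fe, 0.51640 mol O.
Al2O3: 20.40/101.961 = 0.20008 mol → 0.40016 mol Al, 0.60024 mol O.
SiO2: 36.06/60.083 = 0.60017 mol → 0.60017 mol Si, 1.20034 mol O.
Total oxygen = 2.40706 mol. Normalization factor = 12/2.40706 = 4.98533.
Al per 12 O = 0.40016 × 4.98533 = 1.995.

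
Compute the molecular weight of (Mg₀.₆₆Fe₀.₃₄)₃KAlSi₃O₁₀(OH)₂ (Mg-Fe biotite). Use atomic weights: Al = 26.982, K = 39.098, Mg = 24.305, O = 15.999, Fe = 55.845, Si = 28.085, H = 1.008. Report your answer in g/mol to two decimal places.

Mg: 1.98 × 24.305 = 48.1239
Fe: 1.02 × 55.845 = 56.9619
K: 1 × 39.098 = 39.0980
Al: 1 × 26.982 = 26.9820
Si: 3 × 28.085 = 84.2550
O: 12 × 15.999 = 191.9880
H: 2 × 1.008 = 2.0160
Summing the contributions gives the formula mass.

449.42 g/mol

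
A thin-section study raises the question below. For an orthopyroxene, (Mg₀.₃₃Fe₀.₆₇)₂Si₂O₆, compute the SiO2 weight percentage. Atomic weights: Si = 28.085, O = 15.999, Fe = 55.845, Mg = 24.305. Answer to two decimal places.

49.44 wt%

Molar mass of (Mg₀.₃₃Fe₀.₆₇)₂Si₂O₆ = 0.66*24.305 + 1.34*55.845 + 2*28.085 + 6*15.999 = 243.038 g/mol.
Each formula unit contains 2 Si, equivalent to 2/1 = 2.0000 mol SiO2.
M(SiO2) = 1×28.085 + 2×15.999 = 60.083 g/mol.
Mass of SiO2 per formula unit = 2.0000 × 60.083 = 120.166 g.
SiO2 wt% = 120.166 / 243.038 × 100 = 49.44%.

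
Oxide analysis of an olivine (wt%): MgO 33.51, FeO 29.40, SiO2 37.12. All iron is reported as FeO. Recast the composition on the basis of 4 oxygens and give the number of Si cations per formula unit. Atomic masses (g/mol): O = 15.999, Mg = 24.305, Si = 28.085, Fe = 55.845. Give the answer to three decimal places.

0.998 Si apfu

MgO (M=40.304): mol = 0.83143; Mg = 0.83143, O = 0.83143.
FeO (M=71.844): mol = 0.40922; Fe = 0.40922, O = 0.40922.
SiO2 (M=60.083): mol = 0.61781; Si = 0.61781, O = 1.23562.
ΣO = 2.47627; factor = 4/ΣO = 1.61533.
Si apfu = 0.61781 × 1.61533 = 0.998.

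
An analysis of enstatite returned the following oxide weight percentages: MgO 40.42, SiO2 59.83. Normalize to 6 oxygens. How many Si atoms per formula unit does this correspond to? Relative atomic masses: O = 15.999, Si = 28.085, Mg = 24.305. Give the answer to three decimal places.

MgO (M=40.304): mol = 1.00288; Mg = 1.00288, O = 1.00288.
SiO2 (M=60.083): mol = 0.99579; Si = 0.99579, O = 1.99158.
ΣO = 2.99446; factor = 6/ΣO = 2.00370.
Si apfu = 0.99579 × 2.00370 = 1.995.

1.995 Si apfu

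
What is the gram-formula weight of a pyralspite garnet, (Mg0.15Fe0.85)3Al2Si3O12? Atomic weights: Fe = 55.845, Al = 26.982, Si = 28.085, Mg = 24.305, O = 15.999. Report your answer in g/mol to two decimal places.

M = 0.45*24.305 + 2.55*55.845 + 2*26.982 + 3*28.085 + 12*15.999

483.55 g/mol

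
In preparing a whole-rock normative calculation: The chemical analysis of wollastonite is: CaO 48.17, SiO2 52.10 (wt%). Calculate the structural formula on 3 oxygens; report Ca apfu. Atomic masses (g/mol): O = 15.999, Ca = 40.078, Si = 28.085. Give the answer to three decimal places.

0.994 Ca apfu

CaO (M=56.077): mol = 0.85900; Ca = 0.85900, O = 0.85900.
SiO2 (M=60.083): mol = 0.86713; Si = 0.86713, O = 1.73426.
ΣO = 2.59326; factor = 3/ΣO = 1.15685.
Ca apfu = 0.85900 × 1.15685 = 0.994.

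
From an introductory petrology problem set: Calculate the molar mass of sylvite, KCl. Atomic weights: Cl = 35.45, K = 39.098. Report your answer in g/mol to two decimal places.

74.55 g/mol

The formula mass is the sum 1(39.098) + 1(35.45).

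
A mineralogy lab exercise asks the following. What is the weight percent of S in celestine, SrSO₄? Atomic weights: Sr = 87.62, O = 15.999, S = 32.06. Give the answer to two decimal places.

Formula mass = 1×87.62 + 1×32.06 + 4×15.999 = 183.676 g/mol, of which 32.060 g is S.
So S makes up 32.060/183.676 = 0.1745 of the mass, i.e. 17.45%.

17.45 wt%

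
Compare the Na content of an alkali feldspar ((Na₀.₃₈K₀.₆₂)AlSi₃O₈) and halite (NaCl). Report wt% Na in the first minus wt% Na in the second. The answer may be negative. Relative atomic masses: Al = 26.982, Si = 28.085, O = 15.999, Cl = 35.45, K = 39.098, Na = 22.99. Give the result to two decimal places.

M((Na₀.₃₈K₀.₆₂)AlSi₃O₈) = 272.206 g/mol, so wt% Na = 8.736/272.206 × 100 = 3.21%.
M(NaCl) = 58.440 g/mol, so wt% Na = 22.990/58.440 × 100 = 39.34%.
3.21 − 39.34 = -36.13 pp.

-36.13 percentage points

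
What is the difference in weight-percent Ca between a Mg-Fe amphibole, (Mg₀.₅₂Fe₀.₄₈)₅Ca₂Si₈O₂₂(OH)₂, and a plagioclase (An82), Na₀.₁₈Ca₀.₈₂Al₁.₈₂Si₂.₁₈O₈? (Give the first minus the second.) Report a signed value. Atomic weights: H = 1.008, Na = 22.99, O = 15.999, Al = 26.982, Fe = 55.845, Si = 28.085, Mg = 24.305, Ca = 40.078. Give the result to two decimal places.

Ca in (Mg₀.₅₂Fe₀.₄₈)₅Ca₂Si₈O₂₂(OH)₂: molar mass 888.049 g/mol; 2×40.078 = 80.156 g → 9.03 wt%.
Ca in Na₀.₁₈Ca₀.₈₂Al₁.₈₂Si₂.₁₈O₈: molar mass 275.327 g/mol; 0.82×40.078 = 32.864 g → 11.94 wt%.
Difference = 9.03 − 11.94 = -2.91 percentage points.

-2.91 percentage points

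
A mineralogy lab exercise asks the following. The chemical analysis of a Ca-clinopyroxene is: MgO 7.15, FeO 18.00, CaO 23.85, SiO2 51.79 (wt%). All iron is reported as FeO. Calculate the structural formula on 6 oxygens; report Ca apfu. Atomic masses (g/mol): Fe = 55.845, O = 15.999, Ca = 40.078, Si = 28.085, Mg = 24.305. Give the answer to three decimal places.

7.15 wt% MgO ÷ 40.304 g/mol = 0.17740 mol, giving 0.17740 Mg and 0.17740 O.
18.00 wt% FeO ÷ 71.844 g/mol = 0.25054 mol, giving 0.25054 Fe and 0.25054 O.
23.85 wt% CaO ÷ 56.077 g/mol = 0.42531 mol, giving 0.42531 Ca and 0.42531 O.
51.79 wt% SiO2 ÷ 60.083 g/mol = 0.86197 mol, giving 0.86197 Si and 1.72394 O.
Oxygen sums to 2.57719; scaling by 6/2.57719 = 2.32812 puts the formula on 6 O.
Ca: 0.42531 × 2.32812 = 0.990 atoms per formula unit.

0.990 Ca apfu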